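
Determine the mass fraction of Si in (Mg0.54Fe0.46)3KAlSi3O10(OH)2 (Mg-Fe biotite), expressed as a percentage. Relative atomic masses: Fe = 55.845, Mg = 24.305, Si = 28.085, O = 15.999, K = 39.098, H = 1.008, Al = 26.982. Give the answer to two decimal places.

18.29 mass %

Molar mass of (Mg0.54Fe0.46)3KAlSi3O10(OH)2: 1.62*24.305 + 1.38*55.845 + 1*39.098 + 1*26.982 + 3*28.085 + 12*15.999 + 2*1.008 = 460.779 g/mol.
Mass of Si per formula unit: 3 × 28.085 = 84.255 g.
Weight fraction Si = 84.255 / 460.779 = 0.1829.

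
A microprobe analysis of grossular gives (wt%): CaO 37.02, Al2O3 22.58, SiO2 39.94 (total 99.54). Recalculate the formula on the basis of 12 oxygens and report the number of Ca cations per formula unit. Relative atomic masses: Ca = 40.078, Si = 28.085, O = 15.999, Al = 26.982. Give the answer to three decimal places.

2.985 Ca apfu

CaO: 37.02/56.077 = 0.66016 mol → 0.66016 mol Ca, 0.66016 mol O.
Al2O3: 22.58/101.961 = 0.22146 mol → 0.44292 mol Al, 0.66438 mol O.
SiO2: 39.94/60.083 = 0.66475 mol → 0.66475 mol Si, 1.32950 mol O.
Total oxygen = 2.65404 mol. Normalization factor = 12/2.65404 = 4.52141.
Ca per 12 O = 0.66016 × 4.52141 = 2.985.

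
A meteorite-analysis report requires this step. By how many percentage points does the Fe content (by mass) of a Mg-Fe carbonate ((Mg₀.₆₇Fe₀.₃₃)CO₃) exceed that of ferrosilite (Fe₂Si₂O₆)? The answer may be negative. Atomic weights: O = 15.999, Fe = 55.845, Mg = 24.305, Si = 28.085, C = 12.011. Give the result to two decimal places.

-22.87 percentage points

M((Mg₀.₆₇Fe₀.₃₃)CO₃) = 94.721 g/mol, so wt% Fe = 18.429/94.721 × 100 = 19.46%.
M(Fe₂Si₂O₆) = 263.854 g/mol, so wt% Fe = 111.690/263.854 × 100 = 42.33%.
19.46 − 42.33 = -22.87 pp.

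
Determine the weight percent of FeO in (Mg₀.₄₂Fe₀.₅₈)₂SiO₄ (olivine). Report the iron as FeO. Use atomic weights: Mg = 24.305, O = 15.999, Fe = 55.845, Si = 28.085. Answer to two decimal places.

47.01 wt%

Molar mass of (Mg₀.₄₂Fe₀.₅₈)₂SiO₄ = 0.84×24.305 + 1.16×55.845 + 1×28.085 + 4×15.999 = 177.277 g/mol.
Each formula unit contains 1.16 Fe, equivalent to 1.16/1 = 1.1600 mol FeO.
M(FeO) = 1×55.845 + 1×15.999 = 71.844 g/mol.
Mass of FeO per formula unit = 1.1600 × 71.844 = 83.339 g.
FeO wt% = 83.339 / 177.277 × 100 = 47.01%.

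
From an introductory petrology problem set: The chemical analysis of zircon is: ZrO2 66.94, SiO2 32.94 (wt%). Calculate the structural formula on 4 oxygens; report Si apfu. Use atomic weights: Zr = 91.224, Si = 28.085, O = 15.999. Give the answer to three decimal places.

1.005 Si apfu

ZrO2 (M=123.222): mol = 0.54325; Zr = 0.54325, O = 1.08650.
SiO2 (M=60.083): mol = 0.54824; Si = 0.54824, O = 1.09648.
ΣO = 2.18298; factor = 4/ΣO = 1.83236.
Si apfu = 0.54824 × 1.83236 = 1.005.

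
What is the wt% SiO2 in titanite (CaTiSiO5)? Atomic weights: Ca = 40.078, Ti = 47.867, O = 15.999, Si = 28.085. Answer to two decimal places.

30.65 wt%

Formula mass = 196.025 g/mol.
1 Si → 1.0000 mol SiO2 per formula unit; M(SiO2) = 60.083, so SiO2 mass = 60.083 g.
60.083/196.025 × 100 = 30.65 wt%.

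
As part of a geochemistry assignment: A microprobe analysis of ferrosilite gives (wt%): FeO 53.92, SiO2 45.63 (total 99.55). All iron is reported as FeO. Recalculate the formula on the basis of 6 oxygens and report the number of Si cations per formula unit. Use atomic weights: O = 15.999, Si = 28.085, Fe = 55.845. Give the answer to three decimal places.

2.008 Si apfu

53.92 wt% FeO ÷ 71.844 g/mol = 0.75052 mol, giving 0.75052 Fe and 0.75052 O.
45.63 wt% SiO2 ÷ 60.083 g/mol = 0.75945 mol, giving 0.75945 Si and 1.51890 O.
Oxygen sums to 2.26942; scaling by 6/2.26942 = 2.64385 puts the formula on 6 O.
Si: 0.75945 × 2.64385 = 2.008 atoms per formula unit.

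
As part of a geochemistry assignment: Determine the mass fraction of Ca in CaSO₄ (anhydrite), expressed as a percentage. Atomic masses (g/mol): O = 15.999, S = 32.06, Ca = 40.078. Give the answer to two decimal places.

29.44 weight percent

Formula mass = 1*40.078 + 1*32.06 + 4*15.999 = 136.134 g/mol, of which 40.078 g is Ca.
So Ca makes up 40.078/136.134 = 0.2944 of the mass, i.e. 29.44%.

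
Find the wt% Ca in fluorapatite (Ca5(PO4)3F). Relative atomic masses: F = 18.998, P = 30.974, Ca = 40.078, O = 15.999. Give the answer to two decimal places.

Molar mass of Ca5(PO4)3F: 5*40.078 + 3*30.974 + 12*15.999 + 1*18.998 = 504.298 g/mol.
Mass of Ca per formula unit: 5 × 40.078 = 200.390 g.
Weight fraction Ca = 200.390 / 504.298 = 0.3974.

39.74 wt%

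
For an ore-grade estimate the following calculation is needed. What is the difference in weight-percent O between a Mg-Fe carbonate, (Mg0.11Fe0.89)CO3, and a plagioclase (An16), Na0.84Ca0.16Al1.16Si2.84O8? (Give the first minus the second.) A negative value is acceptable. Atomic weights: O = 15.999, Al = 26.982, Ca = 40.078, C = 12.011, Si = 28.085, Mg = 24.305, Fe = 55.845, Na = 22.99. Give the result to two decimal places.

-5.63 percentage points

M((Mg0.11Fe0.89)CO3) = 112.384 g/mol, so wt% O = 47.997/112.384 × 100 = 42.71%.
M(Na0.84Ca0.16Al1.16Si2.84O8) = 264.777 g/mol, so wt% O = 127.992/264.777 × 100 = 48.34%.
42.71 − 48.34 = -5.63 pp.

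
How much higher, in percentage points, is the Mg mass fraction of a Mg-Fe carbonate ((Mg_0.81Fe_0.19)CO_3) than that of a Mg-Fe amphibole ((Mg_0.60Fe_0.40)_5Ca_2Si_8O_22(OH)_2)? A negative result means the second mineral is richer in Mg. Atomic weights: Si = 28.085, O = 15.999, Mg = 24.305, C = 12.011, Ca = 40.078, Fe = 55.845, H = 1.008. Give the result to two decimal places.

M((Mg_0.81Fe_0.19)CO_3) = 90.306 g/mol, so wt% Mg = 19.687/90.306 × 100 = 21.80%.
M((Mg_0.60Fe_0.40)_5Ca_2Si_8O_22(OH)_2) = 875.433 g/mol, so wt% Mg = 72.915/875.433 × 100 = 8.33%.
21.80 − 8.33 = 13.47 pp.

13.47 percentage points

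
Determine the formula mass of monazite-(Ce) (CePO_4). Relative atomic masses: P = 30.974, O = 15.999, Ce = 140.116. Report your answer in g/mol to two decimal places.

Ce: 1 × 140.116 = 140.1160
P: 1 × 30.974 = 30.9740
O: 4 × 15.999 = 63.9960
Summing the contributions gives the formula mass.

235.09 g/mol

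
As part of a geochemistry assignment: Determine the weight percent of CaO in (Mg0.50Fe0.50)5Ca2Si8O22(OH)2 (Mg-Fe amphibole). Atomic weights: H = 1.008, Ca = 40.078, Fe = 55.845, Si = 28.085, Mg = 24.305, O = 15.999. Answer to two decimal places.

12.58 wt%

M((Mg0.50Fe0.50)5Ca2Si8O22(OH)2) = 891.203 g/mol; M(CaO) = 56.077 g/mol.
Moles CaO per formula unit = 2 Ca ÷ 1 = 2.0000.
CaO fraction = (2.0000 × 56.077) / 891.203 = 112.154/891.203 = 0.1258.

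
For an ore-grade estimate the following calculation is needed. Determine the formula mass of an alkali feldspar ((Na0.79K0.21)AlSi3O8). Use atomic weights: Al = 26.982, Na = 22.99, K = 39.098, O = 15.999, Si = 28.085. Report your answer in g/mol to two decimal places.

The formula mass is the sum 0.79×22.99 + 0.21×39.098 + 1×26.982 + 3×28.085 + 8×15.999.

265.60 g/mol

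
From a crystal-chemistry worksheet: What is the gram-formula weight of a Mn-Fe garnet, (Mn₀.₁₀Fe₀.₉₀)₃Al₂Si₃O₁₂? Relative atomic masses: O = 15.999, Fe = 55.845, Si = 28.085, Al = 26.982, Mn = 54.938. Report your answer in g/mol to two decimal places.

497.47 g/mol

The formula mass is the sum 0.30×54.938 + 2.70×55.845 + 2×26.982 + 3×28.085 + 12×15.999.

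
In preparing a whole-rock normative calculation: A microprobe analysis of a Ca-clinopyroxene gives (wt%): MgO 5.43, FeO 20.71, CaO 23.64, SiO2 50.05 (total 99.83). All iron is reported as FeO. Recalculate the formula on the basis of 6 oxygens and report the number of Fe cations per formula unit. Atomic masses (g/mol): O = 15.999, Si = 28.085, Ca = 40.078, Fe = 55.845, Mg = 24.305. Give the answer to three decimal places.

MgO (M=40.304): mol = 0.13473; Mg = 0.13473, O = 0.13473.
FeO (M=71.844): mol = 0.28826; Fe = 0.28826, O = 0.28826.
CaO (M=56.077): mol = 0.42156; Ca = 0.42156, O = 0.42156.
SiO2 (M=60.083): mol = 0.83301; Si = 0.83301, O = 1.66602.
ΣO = 2.51057; factor = 6/ΣO = 2.38990.
Fe apfu = 0.28826 × 2.38990 = 0.689.

0.689 Fe apfu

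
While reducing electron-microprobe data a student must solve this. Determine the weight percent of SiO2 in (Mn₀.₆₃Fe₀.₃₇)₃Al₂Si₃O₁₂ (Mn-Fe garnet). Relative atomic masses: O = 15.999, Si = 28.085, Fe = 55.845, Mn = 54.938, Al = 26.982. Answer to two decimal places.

36.34 wt%

Formula mass = 496.028 g/mol.
3 Si → 3.0000 mol SiO2 per formula unit; M(SiO2) = 60.083, so SiO2 mass = 180.249 g.
180.249/496.028 × 100 = 36.34 wt%.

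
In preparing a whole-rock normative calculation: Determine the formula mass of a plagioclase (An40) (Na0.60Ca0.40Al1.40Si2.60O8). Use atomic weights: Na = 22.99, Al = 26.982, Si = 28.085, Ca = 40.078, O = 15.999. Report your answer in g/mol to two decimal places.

268.61 g/mol

M = 0.60*22.99 + 0.40*40.078 + 1.40*26.982 + 2.60*28.085 + 8*15.999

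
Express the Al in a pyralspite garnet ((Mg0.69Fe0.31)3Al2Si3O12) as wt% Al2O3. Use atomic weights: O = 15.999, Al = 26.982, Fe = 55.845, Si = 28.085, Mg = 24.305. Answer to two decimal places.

Molar mass of (Mg0.69Fe0.31)3Al2Si3O12 = 2.07*24.305 + 0.93*55.845 + 2*26.982 + 3*28.085 + 12*15.999 = 432.454 g/mol.
Each formula unit contains 2 Al, equivalent to 2/2 = 1.0000 mol Al2O3.
M(Al2O3) = 2×26.982 + 3×15.999 = 101.961 g/mol.
Mass of Al2O3 per formula unit = 1.0000 × 101.961 = 101.961 g.
Al2O3 wt% = 101.961 / 432.454 × 100 = 23.58%.

23.58 wt%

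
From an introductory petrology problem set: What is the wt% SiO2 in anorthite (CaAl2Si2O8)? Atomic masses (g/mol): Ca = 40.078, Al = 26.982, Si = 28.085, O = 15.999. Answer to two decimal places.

43.19 wt%

Formula mass = 278.204 g/mol.
2 Si → 2.0000 mol SiO2 per formula unit; M(SiO2) = 60.083, so SiO2 mass = 120.166 g.
120.166/278.204 × 100 = 43.19 wt%.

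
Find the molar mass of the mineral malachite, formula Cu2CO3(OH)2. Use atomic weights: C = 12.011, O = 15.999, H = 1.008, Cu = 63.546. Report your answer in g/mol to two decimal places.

The formula mass is the sum 2*63.546 + 1*12.011 + 5*15.999 + 2*1.008.

221.11 g/mol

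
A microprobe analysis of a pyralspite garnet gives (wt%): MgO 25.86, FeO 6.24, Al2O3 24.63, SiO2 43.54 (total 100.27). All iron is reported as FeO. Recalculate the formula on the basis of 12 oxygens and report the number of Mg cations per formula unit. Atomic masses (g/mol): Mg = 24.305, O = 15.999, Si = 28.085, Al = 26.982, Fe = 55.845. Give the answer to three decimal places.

25.86 wt% MgO ÷ 40.304 g/mol = 0.64162 mol, giving 0.64162 Mg and 0.64162 O.
6.24 wt% FeO ÷ 71.844 g/mol = 0.08685 mol, giving 0.08685 Fe and 0.08685 O.
24.63 wt% Al2O3 ÷ 101.961 g/mol = 0.24156 mol, giving 0.48312 Al and 0.72468 O.
43.54 wt% SiO2 ÷ 60.083 g/mol = 0.72466 mol, giving 0.72466 Si and 1.44932 O.
Oxygen sums to 2.90247; scaling by 12/2.90247 = 4.13441 puts the formula on 12 O.
Mg: 0.64162 × 4.13441 = 2.653 atoms per formula unit.

2.653 Mg apfu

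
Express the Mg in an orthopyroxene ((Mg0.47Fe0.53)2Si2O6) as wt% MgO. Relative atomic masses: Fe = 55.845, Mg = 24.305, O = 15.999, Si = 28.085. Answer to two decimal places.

16.18 wt%

Formula mass = 234.206 g/mol.
0.94 Mg → 0.9400 mol MgO per formula unit; M(MgO) = 40.304, so MgO mass = 37.886 g.
37.886/234.206 × 100 = 16.18 wt%.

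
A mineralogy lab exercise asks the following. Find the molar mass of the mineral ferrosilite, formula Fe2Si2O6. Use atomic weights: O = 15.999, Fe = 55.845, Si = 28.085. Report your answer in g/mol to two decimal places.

263.85 g/mol

The formula mass is the sum 2*55.845 + 2*28.085 + 6*15.999.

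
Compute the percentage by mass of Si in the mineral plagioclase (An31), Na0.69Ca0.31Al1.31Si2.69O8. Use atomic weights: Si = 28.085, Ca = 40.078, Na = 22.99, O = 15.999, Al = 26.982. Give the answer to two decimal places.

28.28 wt%

M(Na0.69Ca0.31Al1.31Si2.69O8) = 267.174 g/mol.
Si contributes 2.69 × 28.085 = 75.549 g per mole.
75.549/267.174 = 0.2828 → 28.28%.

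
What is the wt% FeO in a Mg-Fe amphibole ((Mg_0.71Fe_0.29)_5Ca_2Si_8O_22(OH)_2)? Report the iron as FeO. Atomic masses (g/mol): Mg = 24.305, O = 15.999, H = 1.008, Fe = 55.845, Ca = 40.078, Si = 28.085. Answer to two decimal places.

12.14 wt%

M((Mg_0.71Fe_0.29)_5Ca_2Si_8O_22(OH)_2) = 858.086 g/mol; M(FeO) = 71.844 g/mol.
Moles FeO per formula unit = 1.45 Fe ÷ 1 = 1.4500.
FeO fraction = (1.4500 × 71.844) / 858.086 = 104.174/858.086 = 0.1214.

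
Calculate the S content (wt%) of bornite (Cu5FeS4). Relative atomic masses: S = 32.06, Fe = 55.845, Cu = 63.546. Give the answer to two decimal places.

Formula mass = 5·63.546 + 1·55.845 + 4·32.06 = 501.815 g/mol, of which 128.240 g is S.
So S makes up 128.240/501.815 = 0.2556 of the mass, i.e. 25.56%.

25.56 wt%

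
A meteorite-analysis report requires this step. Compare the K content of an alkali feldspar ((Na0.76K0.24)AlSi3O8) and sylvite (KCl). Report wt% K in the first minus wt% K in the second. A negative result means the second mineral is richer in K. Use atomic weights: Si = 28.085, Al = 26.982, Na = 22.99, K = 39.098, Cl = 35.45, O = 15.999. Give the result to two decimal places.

M((Na0.76K0.24)AlSi3O8) = 266.085 g/mol, so wt% K = 9.384/266.085 × 100 = 3.53%.
M(KCl) = 74.548 g/mol, so wt% K = 39.098/74.548 × 100 = 52.45%.
3.53 − 52.45 = -48.92 pp.

-48.92 percentage points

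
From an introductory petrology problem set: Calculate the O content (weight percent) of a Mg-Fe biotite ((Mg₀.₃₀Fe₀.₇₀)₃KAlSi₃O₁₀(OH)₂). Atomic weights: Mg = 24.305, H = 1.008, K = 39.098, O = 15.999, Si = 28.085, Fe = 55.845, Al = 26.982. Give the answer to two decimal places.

39.71 weight percent

Molar mass of (Mg₀.₃₀Fe₀.₇₀)₃KAlSi₃O₁₀(OH)₂: 0.90·24.305 + 2.10·55.845 + 1·39.098 + 1·26.982 + 3·28.085 + 12·15.999 + 2·1.008 = 483.488 g/mol.
Mass of O per formula unit: 12 × 15.999 = 191.988 g.
Weight fraction O = 191.988 / 483.488 = 0.3971.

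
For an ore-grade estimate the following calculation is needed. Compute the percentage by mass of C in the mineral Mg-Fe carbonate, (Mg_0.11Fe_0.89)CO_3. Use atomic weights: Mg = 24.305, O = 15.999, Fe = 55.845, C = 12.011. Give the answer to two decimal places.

Formula mass = 0.11×24.305 + 0.89×55.845 + 1×12.011 + 3×15.999 = 112.384 g/mol, of which 12.011 g is C.
So C makes up 12.011/112.384 = 0.1069 of the mass, i.e. 10.69%.

10.69 mass %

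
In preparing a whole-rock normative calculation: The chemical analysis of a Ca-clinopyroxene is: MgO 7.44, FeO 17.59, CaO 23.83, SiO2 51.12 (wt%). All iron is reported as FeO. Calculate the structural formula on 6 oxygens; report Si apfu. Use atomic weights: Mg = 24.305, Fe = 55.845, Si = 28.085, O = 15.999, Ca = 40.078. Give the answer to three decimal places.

1.997 Si apfu

7.44 wt% MgO ÷ 40.304 g/mol = 0.18460 mol, giving 0.18460 Mg and 0.18460 O.
17.59 wt% FeO ÷ 71.844 g/mol = 0.24484 mol, giving 0.24484 Fe and 0.24484 O.
23.83 wt% CaO ÷ 56.077 g/mol = 0.42495 mol, giving 0.42495 Ca and 0.42495 O.
51.12 wt% SiO2 ÷ 60.083 g/mol = 0.85082 mol, giving 0.85082 Si and 1.70164 O.
Oxygen sums to 2.55603; scaling by 6/2.55603 = 2.34739 puts the formula on 6 O.
Si: 0.85082 × 2.34739 = 1.997 atoms per formula unit.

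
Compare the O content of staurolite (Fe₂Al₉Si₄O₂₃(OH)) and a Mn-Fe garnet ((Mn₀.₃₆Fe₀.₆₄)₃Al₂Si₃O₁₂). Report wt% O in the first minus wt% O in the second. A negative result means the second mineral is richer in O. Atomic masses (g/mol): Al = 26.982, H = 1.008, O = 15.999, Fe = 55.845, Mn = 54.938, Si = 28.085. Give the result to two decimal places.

O in Fe₂Al₉Si₄O₂₃(OH): molar mass 851.852 g/mol; 24×15.999 = 383.976 g → 45.08 wt%.
O in (Mn₀.₃₆Fe₀.₆₄)₃Al₂Si₃O₁₂: molar mass 496.762 g/mol; 12×15.999 = 191.988 g → 38.65 wt%.
Difference = 45.08 − 38.65 = 6.43 percentage points.

6.43 percentage points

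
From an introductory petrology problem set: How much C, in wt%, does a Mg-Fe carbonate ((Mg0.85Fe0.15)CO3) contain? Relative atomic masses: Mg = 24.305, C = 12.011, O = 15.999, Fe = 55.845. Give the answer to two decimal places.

13.49 wt%

M((Mg0.85Fe0.15)CO3) = 89.044 g/mol.
C contributes 1 × 12.011 = 12.011 g per mole.
12.011/89.044 = 0.1349 → 13.49%.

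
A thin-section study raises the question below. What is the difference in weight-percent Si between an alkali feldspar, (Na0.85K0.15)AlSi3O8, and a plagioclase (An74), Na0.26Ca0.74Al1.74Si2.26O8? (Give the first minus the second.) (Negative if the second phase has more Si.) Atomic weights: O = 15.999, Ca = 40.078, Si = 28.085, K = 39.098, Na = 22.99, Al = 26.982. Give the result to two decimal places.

8.68 percentage points

Si in (Na0.85K0.15)AlSi3O8: molar mass 264.635 g/mol; 3×28.085 = 84.255 g → 31.84 wt%.
Si in Na0.26Ca0.74Al1.74Si2.26O8: molar mass 274.048 g/mol; 2.26×28.085 = 63.472 g → 23.16 wt%.
Difference = 31.84 − 23.16 = 8.68 percentage points.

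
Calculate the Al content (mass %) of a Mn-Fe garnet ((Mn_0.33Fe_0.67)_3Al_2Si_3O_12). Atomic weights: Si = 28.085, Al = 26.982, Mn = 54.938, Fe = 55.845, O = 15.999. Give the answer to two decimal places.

M((Mn_0.33Fe_0.67)_3Al_2Si_3O_12) = 496.844 g/mol.
Al contributes 2 × 26.982 = 53.964 g per mole.
53.964/496.844 = 0.1086 → 10.86%.

10.86 mass %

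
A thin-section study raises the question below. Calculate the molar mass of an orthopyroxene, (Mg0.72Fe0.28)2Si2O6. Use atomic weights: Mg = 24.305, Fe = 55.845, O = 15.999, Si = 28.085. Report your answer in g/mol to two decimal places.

218.44 g/mol

M = 1.44×24.305 + 0.56×55.845 + 2×28.085 + 6×15.999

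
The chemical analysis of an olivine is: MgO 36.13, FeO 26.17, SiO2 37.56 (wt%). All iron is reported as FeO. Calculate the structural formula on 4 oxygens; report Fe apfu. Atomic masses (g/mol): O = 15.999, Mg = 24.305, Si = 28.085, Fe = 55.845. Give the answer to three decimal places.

MgO (M=40.304): mol = 0.89644; Mg = 0.89644, O = 0.89644.
FeO (M=71.844): mol = 0.36426; Fe = 0.36426, O = 0.36426.
SiO2 (M=60.083): mol = 0.62514; Si = 0.62514, O = 1.25028.
ΣO = 2.51098; factor = 4/ΣO = 1.59300.
Fe apfu = 0.36426 × 1.59300 = 0.580.

0.580 Fe apfu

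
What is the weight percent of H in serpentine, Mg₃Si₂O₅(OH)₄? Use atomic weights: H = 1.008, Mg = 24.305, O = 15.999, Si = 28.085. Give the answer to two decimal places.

1.46 wt%

Formula mass = 3·24.305 + 2·28.085 + 9·15.999 + 4·1.008 = 277.108 g/mol, of which 4.032 g is H.
So H makes up 4.032/277.108 = 0.0146 of the mass, i.e. 1.46%.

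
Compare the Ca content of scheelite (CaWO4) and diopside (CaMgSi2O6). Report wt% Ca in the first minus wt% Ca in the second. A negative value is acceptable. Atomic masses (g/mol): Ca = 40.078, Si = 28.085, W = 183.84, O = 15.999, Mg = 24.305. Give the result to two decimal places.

-4.59 percentage points

M(CaWO4) = 287.914 g/mol, so wt% Ca = 40.078/287.914 × 100 = 13.92%.
M(CaMgSi2O6) = 216.547 g/mol, so wt% Ca = 40.078/216.547 × 100 = 18.51%.
13.92 − 18.51 = -4.59 pp.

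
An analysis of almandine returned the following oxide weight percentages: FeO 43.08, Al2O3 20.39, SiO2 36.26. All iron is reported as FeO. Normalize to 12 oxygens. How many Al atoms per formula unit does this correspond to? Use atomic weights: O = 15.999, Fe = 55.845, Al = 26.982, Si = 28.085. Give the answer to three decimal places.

43.08 wt% FeO ÷ 71.844 g/mol = 0.59963 mol, giving 0.59963 Fe and 0.59963 O.
20.39 wt% Al2O3 ÷ 101.961 g/mol = 0.19998 mol, giving 0.39996 Al and 0.59994 O.
36.26 wt% SiO2 ÷ 60.083 g/mol = 0.60350 mol, giving 0.60350 Si and 1.20700 O.
Oxygen sums to 2.40657; scaling by 12/2.40657 = 4.98635 puts the formula on 12 O.
Al: 0.39996 × 4.98635 = 1.994 atoms per formula unit.

1.994 Al apfu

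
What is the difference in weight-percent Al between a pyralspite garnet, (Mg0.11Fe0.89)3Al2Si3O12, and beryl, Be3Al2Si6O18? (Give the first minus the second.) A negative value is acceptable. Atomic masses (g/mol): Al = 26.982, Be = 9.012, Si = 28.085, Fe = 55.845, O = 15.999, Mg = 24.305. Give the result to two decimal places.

1.03 percentage points

M((Mg0.11Fe0.89)3Al2Si3O12) = 487.334 g/mol, so wt% Al = 53.964/487.334 × 100 = 11.07%.
M(Be3Al2Si6O18) = 537.492 g/mol, so wt% Al = 53.964/537.492 × 100 = 10.04%.
11.07 − 10.04 = 1.03 pp.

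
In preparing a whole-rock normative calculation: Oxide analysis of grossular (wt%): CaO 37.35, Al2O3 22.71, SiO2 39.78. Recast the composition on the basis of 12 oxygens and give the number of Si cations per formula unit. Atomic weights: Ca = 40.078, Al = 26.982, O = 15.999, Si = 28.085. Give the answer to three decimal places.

37.35 wt% CaO ÷ 56.077 g/mol = 0.66605 mol, giving 0.66605 Ca and 0.66605 O.
22.71 wt% Al2O3 ÷ 101.961 g/mol = 0.22273 mol, giving 0.44546 Al and 0.66819 O.
39.78 wt% SiO2 ÷ 60.083 g/mol = 0.66208 mol, giving 0.66208 Si and 1.32416 O.
Oxygen sums to 2.65840; scaling by 12/2.65840 = 4.51399 puts the formula on 12 O.
Si: 0.66208 × 4.51399 = 2.989 atoms per formula unit.

2.989 Si apfu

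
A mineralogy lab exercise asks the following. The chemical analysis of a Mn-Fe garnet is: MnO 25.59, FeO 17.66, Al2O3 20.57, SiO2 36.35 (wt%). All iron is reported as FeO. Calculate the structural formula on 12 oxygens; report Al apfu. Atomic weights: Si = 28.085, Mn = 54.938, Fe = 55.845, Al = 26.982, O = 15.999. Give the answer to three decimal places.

1.999 Al apfu

25.59 wt% MnO ÷ 70.937 g/mol = 0.36074 mol, giving 0.36074 Mn and 0.36074 O.
17.66 wt% FeO ÷ 71.844 g/mol = 0.24581 mol, giving 0.24581 Fe and 0.24581 O.
20.57 wt% Al2O3 ÷ 101.961 g/mol = 0.20174 mol, giving 0.40348 Al and 0.60522 O.
36.35 wt% SiO2 ÷ 60.083 g/mol = 0.60500 mol, giving 0.60500 Si and 1.21000 O.
Oxygen sums to 2.42177; scaling by 12/2.42177 = 4.95505 puts the formula on 12 O.
Al: 0.40348 × 4.95505 = 1.999 atoms per formula unit.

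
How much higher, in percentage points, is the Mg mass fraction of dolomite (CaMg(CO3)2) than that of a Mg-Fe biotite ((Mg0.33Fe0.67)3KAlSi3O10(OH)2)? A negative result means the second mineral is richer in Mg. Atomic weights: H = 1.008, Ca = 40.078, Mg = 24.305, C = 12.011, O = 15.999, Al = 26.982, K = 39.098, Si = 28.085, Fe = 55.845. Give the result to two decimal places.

8.17 percentage points

First mineral: 24.305 g Mg in 184.399 g formula = 13.18 wt% Mg.
Second mineral: 24.062 g Mg in 480.649 g formula = 5.01 wt% Mg.
13.18% − 5.01% gives a difference of 8.17 percentage points.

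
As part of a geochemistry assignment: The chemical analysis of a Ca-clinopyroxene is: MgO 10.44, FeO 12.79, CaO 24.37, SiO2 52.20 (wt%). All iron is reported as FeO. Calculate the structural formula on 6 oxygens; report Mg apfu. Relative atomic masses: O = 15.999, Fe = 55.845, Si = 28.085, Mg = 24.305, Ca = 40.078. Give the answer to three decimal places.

0.596 Mg apfu

MgO: 10.44/40.304 = 0.25903 mol → 0.25903 mol Mg, 0.25903 mol O.
FeO: 12.79/71.844 = 0.17802 mol → 0.17802 mol Fe, 0.17802 mol O.
CaO: 24.37/56.077 = 0.43458 mol → 0.43458 mol Ca, 0.43458 mol O.
SiO2: 52.20/60.083 = 0.86880 mol → 0.86880 mol Si, 1.73760 mol O.
Total oxygen = 2.60923 mol. Normalization factor = 6/2.60923 = 2.29953.
Mg per 6 O = 0.25903 × 2.29953 = 0.596.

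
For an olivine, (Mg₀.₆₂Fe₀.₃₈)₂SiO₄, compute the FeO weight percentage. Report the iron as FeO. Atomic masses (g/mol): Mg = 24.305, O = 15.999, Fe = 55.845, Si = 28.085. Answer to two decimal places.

33.16 wt%

Formula mass = 164.661 g/mol.
0.76 Fe → 0.7600 mol FeO per formula unit; M(FeO) = 71.844, so FeO mass = 54.601 g.
54.601/164.661 × 100 = 33.16 wt%.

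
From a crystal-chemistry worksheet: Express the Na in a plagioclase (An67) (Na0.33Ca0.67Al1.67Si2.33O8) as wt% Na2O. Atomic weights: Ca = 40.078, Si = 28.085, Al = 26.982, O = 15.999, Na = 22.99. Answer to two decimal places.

M(Na0.33Ca0.67Al1.67Si2.33O8) = 272.929 g/mol; M(Na2O) = 61.979 g/mol.
Moles Na2O per formula unit = 0.33 Na ÷ 2 = 0.1650.
Na2O fraction = (0.1650 × 61.979) / 272.929 = 10.227/272.929 = 0.0375.

3.75 wt%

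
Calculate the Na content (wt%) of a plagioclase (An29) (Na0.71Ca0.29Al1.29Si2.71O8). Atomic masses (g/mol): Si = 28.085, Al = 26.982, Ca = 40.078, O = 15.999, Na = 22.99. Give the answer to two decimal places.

Formula mass = 0.71×22.99 + 0.29×40.078 + 1.29×26.982 + 2.71×28.085 + 8×15.999 = 266.855 g/mol, of which 16.323 g is Na.
So Na makes up 16.323/266.855 = 0.0612 of the mass, i.e. 6.12%.

6.12 wt%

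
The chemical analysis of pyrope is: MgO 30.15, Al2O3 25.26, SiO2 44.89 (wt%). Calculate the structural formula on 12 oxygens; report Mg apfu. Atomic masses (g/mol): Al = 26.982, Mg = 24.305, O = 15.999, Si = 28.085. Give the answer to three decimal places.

MgO (M=40.304): mol = 0.74806; Mg = 0.74806, O = 0.74806.
Al2O3 (M=101.961): mol = 0.24774; Al = 0.49548, O = 0.74322.
SiO2 (M=60.083): mol = 0.74713; Si = 0.74713, O = 1.49426.
ΣO = 2.98554; factor = 12/ΣO = 4.01937.
Mg apfu = 0.74806 × 4.01937 = 3.007.

3.007 Mg apfu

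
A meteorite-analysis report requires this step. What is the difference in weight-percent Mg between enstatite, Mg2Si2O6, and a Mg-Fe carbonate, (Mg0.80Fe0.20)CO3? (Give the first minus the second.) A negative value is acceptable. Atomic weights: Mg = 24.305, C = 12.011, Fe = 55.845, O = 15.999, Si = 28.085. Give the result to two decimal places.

First mineral: 48.610 g Mg in 200.774 g formula = 24.21 wt% Mg.
Second mineral: 19.444 g Mg in 90.621 g formula = 21.46 wt% Mg.
24.21% − 21.46% gives a difference of 2.75 percentage points.

2.75 percentage points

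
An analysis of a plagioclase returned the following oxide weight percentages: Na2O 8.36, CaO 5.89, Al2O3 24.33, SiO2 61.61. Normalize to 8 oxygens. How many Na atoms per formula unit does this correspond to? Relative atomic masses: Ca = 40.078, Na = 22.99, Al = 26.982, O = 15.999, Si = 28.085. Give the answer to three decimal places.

0.718 Na apfu

8.36 wt% Na2O ÷ 61.979 g/mol = 0.13488 mol, giving 0.26976 Na and 0.13488 O.
5.89 wt% CaO ÷ 56.077 g/mol = 0.10503 mol, giving 0.10503 Ca and 0.10503 O.
24.33 wt% Al2O3 ÷ 101.961 g/mol = 0.23862 mol, giving 0.47724 Al and 0.71586 O.
61.61 wt% SiO2 ÷ 60.083 g/mol = 1.02541 mol, giving 1.02541 Si and 2.05082 O.
Oxygen sums to 3.00659; scaling by 8/3.00659 = 2.66082 puts the formula on 8 O.
Na: 0.26976 × 2.66082 = 0.718 atoms per formula unit.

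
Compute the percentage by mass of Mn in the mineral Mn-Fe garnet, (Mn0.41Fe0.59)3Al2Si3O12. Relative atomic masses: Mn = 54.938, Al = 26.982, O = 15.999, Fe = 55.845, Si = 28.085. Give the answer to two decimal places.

M((Mn0.41Fe0.59)3Al2Si3O12) = 496.626 g/mol.
Mn contributes 1.23 × 54.938 = 67.574 g per mole.
67.574/496.626 = 0.1361 → 13.61%.

13.61 weight percent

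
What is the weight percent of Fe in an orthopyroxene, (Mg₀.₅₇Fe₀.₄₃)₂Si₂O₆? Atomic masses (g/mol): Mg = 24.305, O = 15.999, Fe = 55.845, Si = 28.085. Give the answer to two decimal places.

Formula mass = 1.14·24.305 + 0.86·55.845 + 2·28.085 + 6·15.999 = 227.898 g/mol, of which 48.027 g is Fe.
So Fe makes up 48.027/227.898 = 0.2107 of the mass, i.e. 21.07%.

21.07 weight percent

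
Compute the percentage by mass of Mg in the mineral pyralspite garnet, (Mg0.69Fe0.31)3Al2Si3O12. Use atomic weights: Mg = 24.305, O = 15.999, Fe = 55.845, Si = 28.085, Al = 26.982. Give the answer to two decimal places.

11.63 mass %

Formula mass = 2.07*24.305 + 0.93*55.845 + 2*26.982 + 3*28.085 + 12*15.999 = 432.454 g/mol, of which 50.311 g is Mg.
So Mg makes up 50.311/432.454 = 0.1163 of the mass, i.e. 11.63%.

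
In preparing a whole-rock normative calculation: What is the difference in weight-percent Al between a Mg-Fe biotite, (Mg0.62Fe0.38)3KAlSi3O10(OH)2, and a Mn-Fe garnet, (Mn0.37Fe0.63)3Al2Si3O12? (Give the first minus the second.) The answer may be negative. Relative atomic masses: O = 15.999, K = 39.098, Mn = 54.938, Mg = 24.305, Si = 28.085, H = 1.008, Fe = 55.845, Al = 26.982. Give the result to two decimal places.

First mineral: 26.982 g Al in 453.210 g formula = 5.95 wt% Al.
Second mineral: 53.964 g Al in 496.735 g formula = 10.86 wt% Al.
5.95% − 10.86% gives a difference of -4.91 percentage points.

-4.91 percentage points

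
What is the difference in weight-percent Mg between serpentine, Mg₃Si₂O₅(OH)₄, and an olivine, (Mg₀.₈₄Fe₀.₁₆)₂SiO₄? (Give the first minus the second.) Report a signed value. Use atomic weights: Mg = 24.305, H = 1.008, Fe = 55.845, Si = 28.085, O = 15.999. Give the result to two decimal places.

-0.77 percentage points

M(Mg₃Si₂O₅(OH)₄) = 277.108 g/mol, so wt% Mg = 72.915/277.108 × 100 = 26.31%.
M((Mg₀.₈₄Fe₀.₁₆)₂SiO₄) = 150.784 g/mol, so wt% Mg = 40.832/150.784 × 100 = 27.08%.
26.31 − 27.08 = -0.77 pp.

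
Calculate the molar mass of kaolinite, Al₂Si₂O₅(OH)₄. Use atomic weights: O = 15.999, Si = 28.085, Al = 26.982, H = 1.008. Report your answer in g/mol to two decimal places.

258.16 g/mol

The formula mass is the sum 2·26.982 + 2·28.085 + 9·15.999 + 4·1.008.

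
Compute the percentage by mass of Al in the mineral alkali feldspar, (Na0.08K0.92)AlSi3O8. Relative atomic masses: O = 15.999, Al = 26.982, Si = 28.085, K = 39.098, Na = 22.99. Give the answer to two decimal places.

9.74 mass %

Molar mass of (Na0.08K0.92)AlSi3O8: 0.08×22.99 + 0.92×39.098 + 1×26.982 + 3×28.085 + 8×15.999 = 277.038 g/mol.
Mass of Al per formula unit: 1 × 26.982 = 26.982 g.
Weight fraction Al = 26.982 / 277.038 = 0.0974.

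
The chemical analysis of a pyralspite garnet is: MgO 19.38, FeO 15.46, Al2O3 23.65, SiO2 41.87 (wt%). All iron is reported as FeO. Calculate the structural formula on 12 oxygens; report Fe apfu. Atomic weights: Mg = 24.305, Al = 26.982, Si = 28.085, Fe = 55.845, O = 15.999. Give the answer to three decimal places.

MgO (M=40.304): mol = 0.48085; Mg = 0.48085, O = 0.48085.
FeO (M=71.844): mol = 0.21519; Fe = 0.21519, O = 0.21519.
Al2O3 (M=101.961): mol = 0.23195; Al = 0.46390, O = 0.69585.
SiO2 (M=60.083): mol = 0.69687; Si = 0.69687, O = 1.39374.
ΣO = 2.78563; factor = 12/ΣO = 4.30782.
Fe apfu = 0.21519 × 4.30782 = 0.927.

0.927 Fe apfu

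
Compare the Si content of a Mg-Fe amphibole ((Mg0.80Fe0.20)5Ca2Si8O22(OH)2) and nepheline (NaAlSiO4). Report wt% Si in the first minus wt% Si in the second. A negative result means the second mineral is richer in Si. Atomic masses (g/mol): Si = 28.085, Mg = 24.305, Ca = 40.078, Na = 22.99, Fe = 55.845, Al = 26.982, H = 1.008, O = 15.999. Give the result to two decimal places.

M((Mg0.80Fe0.20)5Ca2Si8O22(OH)2) = 843.893 g/mol, so wt% Si = 224.680/843.893 × 100 = 26.62%.
M(NaAlSiO4) = 142.053 g/mol, so wt% Si = 28.085/142.053 × 100 = 19.77%.
26.62 − 19.77 = 6.85 pp.

6.85 percentage points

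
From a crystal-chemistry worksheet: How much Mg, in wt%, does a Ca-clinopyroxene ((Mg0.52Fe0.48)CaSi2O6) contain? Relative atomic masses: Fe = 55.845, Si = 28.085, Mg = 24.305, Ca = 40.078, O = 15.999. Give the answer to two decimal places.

5.46 wt%

Formula mass = 0.52·24.305 + 0.48·55.845 + 1·40.078 + 2·28.085 + 6·15.999 = 231.686 g/mol, of which 12.639 g is Mg.
So Mg makes up 12.639/231.686 = 0.0546 of the mass, i.e. 5.46%.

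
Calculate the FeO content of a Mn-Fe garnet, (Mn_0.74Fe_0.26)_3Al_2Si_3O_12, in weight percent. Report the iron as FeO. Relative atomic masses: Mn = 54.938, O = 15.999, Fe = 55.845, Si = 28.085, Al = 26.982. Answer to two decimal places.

11.30 wt%

Molar mass of (Mn_0.74Fe_0.26)_3Al_2Si_3O_12 = 2.22·54.938 + 0.78·55.845 + 2·26.982 + 3·28.085 + 12·15.999 = 495.728 g/mol.
Each formula unit contains 0.78 Fe, equivalent to 0.78/1 = 0.7800 mol FeO.
M(FeO) = 1×55.845 + 1×15.999 = 71.844 g/mol.
Mass of FeO per formula unit = 0.7800 × 71.844 = 56.038 g.
FeO wt% = 56.038 / 495.728 × 100 = 11.30%.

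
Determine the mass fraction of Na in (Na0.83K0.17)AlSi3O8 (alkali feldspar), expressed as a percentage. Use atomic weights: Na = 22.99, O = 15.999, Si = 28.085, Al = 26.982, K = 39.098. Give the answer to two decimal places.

7.20 wt%

Formula mass = 0.83·22.99 + 0.17·39.098 + 1·26.982 + 3·28.085 + 8·15.999 = 264.957 g/mol, of which 19.082 g is Na.
So Na makes up 19.082/264.957 = 0.0720 of the mass, i.e. 7.20%.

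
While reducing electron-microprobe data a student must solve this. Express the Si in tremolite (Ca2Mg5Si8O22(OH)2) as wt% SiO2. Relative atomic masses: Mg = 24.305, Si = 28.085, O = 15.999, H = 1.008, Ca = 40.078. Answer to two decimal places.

M(Ca2Mg5Si8O22(OH)2) = 812.353 g/mol; M(SiO2) = 60.083 g/mol.
Moles SiO2 per formula unit = 8 Si ÷ 1 = 8.0000.
SiO2 fraction = (8.0000 × 60.083) / 812.353 = 480.664/812.353 = 0.5917.

59.17 wt%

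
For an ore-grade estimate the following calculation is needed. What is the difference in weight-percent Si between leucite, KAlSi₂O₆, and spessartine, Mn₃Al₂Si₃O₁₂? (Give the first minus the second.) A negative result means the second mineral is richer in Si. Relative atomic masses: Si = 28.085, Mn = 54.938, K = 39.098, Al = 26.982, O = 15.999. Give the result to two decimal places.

8.72 percentage points

First mineral: 56.170 g Si in 218.244 g formula = 25.74 wt% Si.
Second mineral: 84.255 g Si in 495.021 g formula = 17.02 wt% Si.
25.74% − 17.02% gives a difference of 8.72 percentage points.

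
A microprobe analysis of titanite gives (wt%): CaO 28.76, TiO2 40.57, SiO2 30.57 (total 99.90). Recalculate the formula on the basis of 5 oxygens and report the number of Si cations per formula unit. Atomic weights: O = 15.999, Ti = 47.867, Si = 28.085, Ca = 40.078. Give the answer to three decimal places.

0.999 Si apfu

CaO (M=56.077): mol = 0.51287; Ca = 0.51287, O = 0.51287.
TiO2 (M=79.865): mol = 0.50798; Ti = 0.50798, O = 1.01596.
SiO2 (M=60.083): mol = 0.50880; Si = 0.50880, O = 1.01760.
ΣO = 2.54643; factor = 5/ΣO = 1.96353.
Si apfu = 0.50880 × 1.96353 = 0.999.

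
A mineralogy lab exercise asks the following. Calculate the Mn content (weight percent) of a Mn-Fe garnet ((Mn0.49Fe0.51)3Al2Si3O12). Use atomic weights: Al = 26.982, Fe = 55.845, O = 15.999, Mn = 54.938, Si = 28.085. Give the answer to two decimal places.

16.27 weight percent

M((Mn0.49Fe0.51)3Al2Si3O12) = 496.409 g/mol.
Mn contributes 1.47 × 54.938 = 80.759 g per mole.
80.759/496.409 = 0.1627 → 16.27%.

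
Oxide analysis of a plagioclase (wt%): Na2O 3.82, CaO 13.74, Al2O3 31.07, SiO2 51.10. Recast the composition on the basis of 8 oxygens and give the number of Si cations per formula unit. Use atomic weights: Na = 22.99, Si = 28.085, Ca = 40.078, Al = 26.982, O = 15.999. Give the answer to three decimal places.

3.82 wt% Na2O ÷ 61.979 g/mol = 0.06163 mol, giving 0.12326 Na and 0.06163 O.
13.74 wt% CaO ÷ 56.077 g/mol = 0.24502 mol, giving 0.24502 Ca and 0.24502 O.
31.07 wt% Al2O3 ÷ 101.961 g/mol = 0.30472 mol, giving 0.60944 Al and 0.91416 O.
51.10 wt% SiO2 ÷ 60.083 g/mol = 0.85049 mol, giving 0.85049 Si and 1.70098 O.
Oxygen sums to 2.92179; scaling by 8/2.92179 = 2.73805 puts the formula on 8 O.
Si: 0.85049 × 2.73805 = 2.329 atoms per formula unit.

2.329 Si apfu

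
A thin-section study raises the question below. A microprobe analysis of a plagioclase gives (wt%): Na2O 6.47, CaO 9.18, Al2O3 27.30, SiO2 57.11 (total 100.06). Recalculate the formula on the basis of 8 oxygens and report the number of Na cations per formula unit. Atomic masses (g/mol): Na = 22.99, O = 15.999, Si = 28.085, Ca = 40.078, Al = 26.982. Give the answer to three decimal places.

Na2O: 6.47/61.979 = 0.10439 mol → 0.20878 mol Na, 0.10439 mol O.
CaO: 9.18/56.077 = 0.16370 mol → 0.16370 mol Ca, 0.16370 mol O.
Al2O3: 27.30/101.961 = 0.26775 mol → 0.53550 mol Al, 0.80325 mol O.
SiO2: 57.11/60.083 = 0.95052 mol → 0.95052 mol Si, 1.90104 mol O.
Total oxygen = 2.97238 mol. Normalization factor = 8/2.97238 = 2.69145.
Na per 8 O = 0.20878 × 2.69145 = 0.562.

0.562 Na apfu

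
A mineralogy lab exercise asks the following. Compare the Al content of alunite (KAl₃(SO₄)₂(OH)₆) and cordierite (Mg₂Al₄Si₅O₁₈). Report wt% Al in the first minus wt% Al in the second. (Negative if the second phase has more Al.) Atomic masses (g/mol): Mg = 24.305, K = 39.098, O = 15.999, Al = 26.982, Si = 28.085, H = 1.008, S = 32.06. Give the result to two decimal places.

Al in KAl₃(SO₄)₂(OH)₆: molar mass 414.198 g/mol; 3×26.982 = 80.946 g → 19.54 wt%.
Al in Mg₂Al₄Si₅O₁₈: molar mass 584.945 g/mol; 4×26.982 = 107.928 g → 18.45 wt%.
Difference = 19.54 − 18.45 = 1.09 percentage points.

1.09 percentage points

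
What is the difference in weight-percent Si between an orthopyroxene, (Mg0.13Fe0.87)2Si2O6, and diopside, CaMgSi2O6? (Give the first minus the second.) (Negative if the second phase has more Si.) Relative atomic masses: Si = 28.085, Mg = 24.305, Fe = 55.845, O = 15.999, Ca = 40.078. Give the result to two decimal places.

M((Mg0.13Fe0.87)2Si2O6) = 255.654 g/mol, so wt% Si = 56.170/255.654 × 100 = 21.97%.
M(CaMgSi2O6) = 216.547 g/mol, so wt% Si = 56.170/216.547 × 100 = 25.94%.
21.97 − 25.94 = -3.97 pp.

-3.97 percentage points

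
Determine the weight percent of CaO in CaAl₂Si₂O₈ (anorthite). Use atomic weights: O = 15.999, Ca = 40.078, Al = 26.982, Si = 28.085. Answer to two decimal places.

20.16 wt%

M(CaAl₂Si₂O₈) = 278.204 g/mol; M(CaO) = 56.077 g/mol.
Moles CaO per formula unit = 1 Ca ÷ 1 = 1.0000.
CaO fraction = (1.0000 × 56.077) / 278.204 = 56.077/278.204 = 0.2016.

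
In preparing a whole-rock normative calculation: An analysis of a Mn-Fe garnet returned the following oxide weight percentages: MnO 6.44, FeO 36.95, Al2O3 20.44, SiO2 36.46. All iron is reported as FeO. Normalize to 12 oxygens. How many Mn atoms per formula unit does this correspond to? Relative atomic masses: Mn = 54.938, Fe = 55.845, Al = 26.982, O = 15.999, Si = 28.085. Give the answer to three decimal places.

0.450 Mn apfu

MnO (M=70.937): mol = 0.09078; Mn = 0.09078, O = 0.09078.
FeO (M=71.844): mol = 0.51431; Fe = 0.51431, O = 0.51431.
Al2O3 (M=101.961): mol = 0.20047; Al = 0.40094, O = 0.60141.
SiO2 (M=60.083): mol = 0.60683; Si = 0.60683, O = 1.21366.
ΣO = 2.42016; factor = 12/ΣO = 4.95835.
Mn apfu = 0.09078 × 4.95835 = 0.450.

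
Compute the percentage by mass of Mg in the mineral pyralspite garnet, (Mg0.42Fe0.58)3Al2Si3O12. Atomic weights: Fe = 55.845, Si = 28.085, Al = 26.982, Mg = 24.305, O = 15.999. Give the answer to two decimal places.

6.69 mass %

Molar mass of (Mg0.42Fe0.58)3Al2Si3O12: 1.26·24.305 + 1.74·55.845 + 2·26.982 + 3·28.085 + 12·15.999 = 458.002 g/mol.
Mass of Mg per formula unit: 1.26 × 24.305 = 30.624 g.
Weight fraction Mg = 30.624 / 458.002 = 0.0669.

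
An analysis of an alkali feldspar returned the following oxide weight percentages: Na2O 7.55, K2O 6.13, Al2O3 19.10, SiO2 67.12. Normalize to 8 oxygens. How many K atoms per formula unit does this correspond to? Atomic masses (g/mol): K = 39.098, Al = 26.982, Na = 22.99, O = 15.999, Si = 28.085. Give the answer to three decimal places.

0.349 K apfu

Na2O (M=61.979): mol = 0.12182; Na = 0.24364, O = 0.12182.
K2O (M=94.195): mol = 0.06508; K = 0.13016, O = 0.06508.
Al2O3 (M=101.961): mol = 0.18733; Al = 0.37466, O = 0.56199.
SiO2 (M=60.083): mol = 1.11712; Si = 1.11712, O = 2.23424.
ΣO = 2.98313; factor = 8/ΣO = 2.68175.
K apfu = 0.13016 × 2.68175 = 0.349.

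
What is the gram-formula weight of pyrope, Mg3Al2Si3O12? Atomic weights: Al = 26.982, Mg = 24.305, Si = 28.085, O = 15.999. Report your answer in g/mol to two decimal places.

403.12 g/mol

The formula mass is the sum 3×24.305 + 2×26.982 + 3×28.085 + 12×15.999.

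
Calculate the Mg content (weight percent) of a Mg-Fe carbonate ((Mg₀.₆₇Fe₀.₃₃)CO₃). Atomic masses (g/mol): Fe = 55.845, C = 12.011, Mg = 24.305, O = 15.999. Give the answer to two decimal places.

17.19 weight percent

Molar mass of (Mg₀.₆₇Fe₀.₃₃)CO₃: 0.67×24.305 + 0.33×55.845 + 1×12.011 + 3×15.999 = 94.721 g/mol.
Mass of Mg per formula unit: 0.67 × 24.305 = 16.284 g.
Weight fraction Mg = 16.284 / 94.721 = 0.1719.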